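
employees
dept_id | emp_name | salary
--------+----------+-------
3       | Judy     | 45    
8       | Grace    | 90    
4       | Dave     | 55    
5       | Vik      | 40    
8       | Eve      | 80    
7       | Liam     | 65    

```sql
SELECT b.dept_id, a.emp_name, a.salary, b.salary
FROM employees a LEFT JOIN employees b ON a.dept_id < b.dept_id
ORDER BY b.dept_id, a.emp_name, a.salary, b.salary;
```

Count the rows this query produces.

LEFT JOIN keeps every row from `employees a`; unmatched rows get NULL for `employees b`'s columns.
Matching on a.dept_id < b.dept_id.
Matched pairs: 14; unmatched a rows kept: 2.
Total: 14 matched + 2 padded = 16 rows.

16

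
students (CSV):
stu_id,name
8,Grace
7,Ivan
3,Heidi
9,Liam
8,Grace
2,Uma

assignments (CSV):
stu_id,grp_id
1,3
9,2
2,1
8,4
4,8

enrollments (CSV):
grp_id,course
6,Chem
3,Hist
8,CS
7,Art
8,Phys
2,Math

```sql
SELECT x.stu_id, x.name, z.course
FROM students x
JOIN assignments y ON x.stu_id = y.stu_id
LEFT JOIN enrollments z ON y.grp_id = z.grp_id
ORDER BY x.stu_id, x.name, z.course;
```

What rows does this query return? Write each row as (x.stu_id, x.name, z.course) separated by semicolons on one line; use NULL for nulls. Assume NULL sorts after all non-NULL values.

Evaluate left to right. First `students x INNER JOIN assignments y` on stu_id: 4 row(s).
Then LEFT JOIN `enrollments z` on grp_id: each of those 4 rows is kept; rows whose y.grp_id has no match in z get NULL for z's columns.

(2, Uma, NULL); (8, Grace, NULL); (8, Grace, NULL); (9, Liam, Math)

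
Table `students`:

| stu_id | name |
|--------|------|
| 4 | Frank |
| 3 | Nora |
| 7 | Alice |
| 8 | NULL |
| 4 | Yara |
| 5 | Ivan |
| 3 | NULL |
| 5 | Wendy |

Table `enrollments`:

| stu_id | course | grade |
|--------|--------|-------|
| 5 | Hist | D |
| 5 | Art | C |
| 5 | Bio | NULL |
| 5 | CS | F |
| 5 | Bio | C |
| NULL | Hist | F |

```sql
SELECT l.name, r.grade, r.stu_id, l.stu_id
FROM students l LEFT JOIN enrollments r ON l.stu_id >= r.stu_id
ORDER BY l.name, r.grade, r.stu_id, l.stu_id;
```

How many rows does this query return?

24

LEFT JOIN keeps every row from `students`; unmatched rows get NULL for `enrollments`'s columns.
Matching on l.stu_id >= r.stu_id. A NULL in a compared column never satisfies the condition.
- l[0] stu_id=4 → no match; kept with NULLs on the r side.
- l[1] stu_id=3 → no match; kept with NULLs on the r side.
- l[2] stu_id=7 → 5 match(es) in r → 5 row(s).
- l[3] stu_id=8 → 5 match(es) in r → 5 row(s).
- l[4] stu_id=4 → no match; kept with NULLs on the r side.
- l[5] stu_id=5 → 5 match(es) in r → 5 row(s).
- l[6] stu_id=3 → no match; kept with NULLs on the r side.
- l[7] stu_id=5 → 5 match(es) in r → 5 row(s).
Total: 20 matched + 4 padded = 24 rows.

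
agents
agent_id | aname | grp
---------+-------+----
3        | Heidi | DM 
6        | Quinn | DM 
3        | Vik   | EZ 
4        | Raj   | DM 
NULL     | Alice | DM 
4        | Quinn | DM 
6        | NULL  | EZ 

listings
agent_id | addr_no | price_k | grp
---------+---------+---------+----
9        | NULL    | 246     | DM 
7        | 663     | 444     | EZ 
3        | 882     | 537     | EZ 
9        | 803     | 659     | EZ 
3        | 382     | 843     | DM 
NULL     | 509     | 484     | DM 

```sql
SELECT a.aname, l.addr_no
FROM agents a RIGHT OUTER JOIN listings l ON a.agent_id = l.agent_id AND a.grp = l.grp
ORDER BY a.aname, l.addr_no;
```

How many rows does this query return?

6

RIGHT JOIN keeps every row from `listings`; unmatched rows get NULL for `agents`'s columns.
Matching on a.agent_id = l.agent_id AND a.grp = l.grp. A NULL in a compared column never satisfies the condition.
Matched pairs: 2; unmatched l rows kept: 4.
Total: 2 matched + 4 padded = 6 rows.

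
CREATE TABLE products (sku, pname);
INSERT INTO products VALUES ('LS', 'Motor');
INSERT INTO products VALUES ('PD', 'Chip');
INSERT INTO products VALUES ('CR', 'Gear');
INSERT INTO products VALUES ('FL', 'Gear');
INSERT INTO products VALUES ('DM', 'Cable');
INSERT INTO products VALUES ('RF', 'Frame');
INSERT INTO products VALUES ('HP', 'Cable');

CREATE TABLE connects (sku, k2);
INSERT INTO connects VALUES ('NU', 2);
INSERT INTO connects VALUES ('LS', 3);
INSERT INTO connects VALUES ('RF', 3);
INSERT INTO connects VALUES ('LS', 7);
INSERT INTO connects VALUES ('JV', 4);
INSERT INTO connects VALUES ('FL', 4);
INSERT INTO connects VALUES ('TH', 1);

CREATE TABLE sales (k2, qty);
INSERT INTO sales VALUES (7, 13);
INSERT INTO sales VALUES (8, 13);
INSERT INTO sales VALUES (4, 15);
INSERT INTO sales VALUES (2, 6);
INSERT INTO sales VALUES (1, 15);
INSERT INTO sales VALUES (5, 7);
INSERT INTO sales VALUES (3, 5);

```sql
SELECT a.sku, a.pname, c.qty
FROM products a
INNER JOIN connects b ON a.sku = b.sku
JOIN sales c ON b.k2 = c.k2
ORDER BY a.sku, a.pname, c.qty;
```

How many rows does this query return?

Step 1 — a INNER JOIN b on sku → 4 row(s).
Then INNER JOIN `sales c` on k2: keep only rows whose b.k2 appears in c.
Result: 4 row(s).

4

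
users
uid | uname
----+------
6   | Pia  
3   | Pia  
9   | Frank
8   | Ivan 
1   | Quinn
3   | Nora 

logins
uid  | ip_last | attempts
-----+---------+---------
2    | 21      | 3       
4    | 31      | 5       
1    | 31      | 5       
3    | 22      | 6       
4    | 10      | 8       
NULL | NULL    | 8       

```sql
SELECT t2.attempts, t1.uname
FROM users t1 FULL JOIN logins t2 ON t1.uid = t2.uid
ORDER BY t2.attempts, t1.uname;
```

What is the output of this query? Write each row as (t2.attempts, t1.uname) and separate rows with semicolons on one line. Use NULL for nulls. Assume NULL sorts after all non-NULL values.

FULL OUTER JOIN keeps every row from both sides; unmatched rows get NULL for the other side's columns.
Matching on t1.uid = t2.uid. A NULL in a compared column never satisfies the condition.
Matched pairs: 3; unmatched t1 rows kept: 3; unmatched t2 rows kept: 4.

(3, NULL); (5, Quinn); (5, NULL); (6, Nora); (6, Pia); (8, NULL); (8, NULL); (NULL, Frank); (NULL, Ivan); (NULL, Pia)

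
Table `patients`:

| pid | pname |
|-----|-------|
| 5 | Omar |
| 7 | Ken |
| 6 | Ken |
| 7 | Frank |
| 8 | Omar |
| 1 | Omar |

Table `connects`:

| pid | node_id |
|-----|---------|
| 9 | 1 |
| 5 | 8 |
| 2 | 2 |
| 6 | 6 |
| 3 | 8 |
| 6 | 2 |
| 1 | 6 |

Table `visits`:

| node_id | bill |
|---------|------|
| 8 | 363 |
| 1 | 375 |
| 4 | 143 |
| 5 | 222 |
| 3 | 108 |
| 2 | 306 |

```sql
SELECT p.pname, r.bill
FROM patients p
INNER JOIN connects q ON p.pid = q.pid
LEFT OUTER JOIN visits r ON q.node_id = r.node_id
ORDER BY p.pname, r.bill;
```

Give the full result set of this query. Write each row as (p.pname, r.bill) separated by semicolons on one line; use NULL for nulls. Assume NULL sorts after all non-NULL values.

Joins associate left-to-right: patients INNER JOIN connects on pid gives 4 intermediate row(s).
Then LEFT JOIN `visits r` on node_id: each of those 4 rows is kept; rows whose q.node_id has no match in r get NULL for r's columns.

(Ken, 306); (Ken, NULL); (Omar, 363); (Omar, NULL)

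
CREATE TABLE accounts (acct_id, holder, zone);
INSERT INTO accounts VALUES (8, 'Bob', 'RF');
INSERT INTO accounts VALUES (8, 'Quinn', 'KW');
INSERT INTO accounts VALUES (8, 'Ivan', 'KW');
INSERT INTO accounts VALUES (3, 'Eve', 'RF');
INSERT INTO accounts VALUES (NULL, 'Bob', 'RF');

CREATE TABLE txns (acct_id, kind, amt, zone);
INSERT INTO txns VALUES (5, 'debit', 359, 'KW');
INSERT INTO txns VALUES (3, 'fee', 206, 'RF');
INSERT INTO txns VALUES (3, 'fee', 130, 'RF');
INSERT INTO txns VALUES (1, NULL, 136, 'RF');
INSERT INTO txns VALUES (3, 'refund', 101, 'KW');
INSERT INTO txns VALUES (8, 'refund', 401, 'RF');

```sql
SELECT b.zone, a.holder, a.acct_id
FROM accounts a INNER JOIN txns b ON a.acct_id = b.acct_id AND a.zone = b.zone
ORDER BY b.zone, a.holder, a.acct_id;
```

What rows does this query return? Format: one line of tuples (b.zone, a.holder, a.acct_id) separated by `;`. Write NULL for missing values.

(RF, Bob, 8); (RF, Eve, 3); (RF, Eve, 3)

INNER JOIN keeps only pairs where the ON condition holds.
Matching on a.acct_id = b.acct_id AND a.zone = b.zone. A NULL in a compared column never satisfies the condition.
Matched pairs: 3.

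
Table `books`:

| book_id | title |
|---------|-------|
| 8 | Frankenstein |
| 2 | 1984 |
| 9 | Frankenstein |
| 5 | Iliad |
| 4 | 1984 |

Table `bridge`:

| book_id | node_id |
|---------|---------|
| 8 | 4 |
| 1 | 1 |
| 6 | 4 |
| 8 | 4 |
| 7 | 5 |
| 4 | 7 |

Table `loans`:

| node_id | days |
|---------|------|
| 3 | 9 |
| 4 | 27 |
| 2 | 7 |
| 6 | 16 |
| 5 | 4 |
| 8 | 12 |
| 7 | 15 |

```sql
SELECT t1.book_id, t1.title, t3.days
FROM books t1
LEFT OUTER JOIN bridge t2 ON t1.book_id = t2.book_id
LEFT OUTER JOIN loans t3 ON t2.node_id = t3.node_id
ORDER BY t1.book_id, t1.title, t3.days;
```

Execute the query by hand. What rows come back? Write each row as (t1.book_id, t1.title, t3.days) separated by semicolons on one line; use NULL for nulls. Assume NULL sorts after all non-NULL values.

Step 1 — t1 LEFT JOIN t2 on book_id → 6 row(s).
Then LEFT JOIN `loans t3` on node_id: each of those 6 rows is kept; rows whose t2.node_id has no match in t3 get NULL for t3's columns.

(2, 1984, NULL); (4, 1984, 15); (5, Iliad, NULL); (8, Frankenstein, 27); (8, Frankenstein, 27); (9, Frankenstein, NULL)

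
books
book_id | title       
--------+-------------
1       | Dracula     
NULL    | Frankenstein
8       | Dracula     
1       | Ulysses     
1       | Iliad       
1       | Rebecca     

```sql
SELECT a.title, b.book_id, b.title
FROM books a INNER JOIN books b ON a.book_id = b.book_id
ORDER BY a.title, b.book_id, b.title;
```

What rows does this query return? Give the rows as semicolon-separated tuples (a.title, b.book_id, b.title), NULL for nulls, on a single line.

(Dracula, 1, Dracula); (Dracula, 1, Iliad); (Dracula, 1, Rebecca); (Dracula, 1, Ulysses); (Dracula, 8, Dracula); (Iliad, 1, Dracula); (Iliad, 1, Iliad); (Iliad, 1, Rebecca); (Iliad, 1, Ulysses); (Rebecca, 1, Dracula); (Rebecca, 1, Iliad); (Rebecca, 1, Rebecca); (Rebecca, 1, Ulysses); (Ulysses, 1, Dracula); (Ulysses, 1, Iliad); (Ulysses, 1, Rebecca); (Ulysses, 1, Ulysses)

INNER JOIN keeps only pairs where the ON condition holds.
Matching on a.book_id = b.book_id. A NULL in a compared column never satisfies the condition.
- a (book_id=1) pairs with 4 row(s) of b.
- a (book_id=NULL) has no partner → excluded.
- a (book_id=8) pairs with 1 row(s) of b.
- a (book_id=1) pairs with 4 row(s) of b.
- a (book_id=1) pairs with 4 row(s) of b.
- a (book_id=1) pairs with 4 row(s) of b.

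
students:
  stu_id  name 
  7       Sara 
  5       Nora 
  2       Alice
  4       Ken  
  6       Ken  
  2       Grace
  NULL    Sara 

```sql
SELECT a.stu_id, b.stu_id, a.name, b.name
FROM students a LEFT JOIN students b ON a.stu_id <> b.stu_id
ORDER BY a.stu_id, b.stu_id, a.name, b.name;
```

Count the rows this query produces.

LEFT JOIN keeps every row from `students a`; unmatched rows get NULL for `students b`'s columns.
Matching on a.stu_id <> b.stu_id. A NULL in a compared column never satisfies the condition.
- stu_id=7: 5 matching b row(s), so 5 row(s) emitted.
- stu_id=5: 5 matching b row(s), so 5 row(s) emitted.
- stu_id=2: 4 matching b row(s), so 4 row(s) emitted.
- stu_id=4: 5 matching b row(s), so 5 row(s) emitted.
- stu_id=6: 5 matching b row(s), so 5 row(s) emitted.
- stu_id=2: 4 matching b row(s), so 4 row(s) emitted.
- stu_id=NULL: no b row matches, row kept with b columns NULL.
Total: 28 matched + 1 padded = 29 rows.

29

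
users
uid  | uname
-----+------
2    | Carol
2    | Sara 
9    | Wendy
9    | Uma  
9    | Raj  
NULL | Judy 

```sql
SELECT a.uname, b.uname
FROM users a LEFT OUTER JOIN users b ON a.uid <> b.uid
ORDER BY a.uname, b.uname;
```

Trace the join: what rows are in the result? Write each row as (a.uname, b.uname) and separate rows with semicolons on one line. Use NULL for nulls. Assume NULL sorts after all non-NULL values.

LEFT JOIN keeps every row from `users a`; unmatched rows get NULL for `users b`'s columns.
Matching on a.uid <> b.uid. A NULL in a compared column never satisfies the condition.
- a (uid=2) pairs with 3 row(s) of b.
- a (uid=2) pairs with 3 row(s) of b.
- a (uid=9) pairs with 2 row(s) of b.
- a (uid=9) pairs with 2 row(s) of b.
- a (uid=9) pairs with 2 row(s) of b.
- a (uid=NULL) has no partner → padded with NULL.

(Carol, Raj); (Carol, Uma); (Carol, Wendy); (Judy, NULL); (Raj, Carol); (Raj, Sara); (Sara, Raj); (Sara, Uma); (Sara, Wendy); (Uma, Carol); (Uma, Sara); (Wendy, Carol); (Wendy, Sara)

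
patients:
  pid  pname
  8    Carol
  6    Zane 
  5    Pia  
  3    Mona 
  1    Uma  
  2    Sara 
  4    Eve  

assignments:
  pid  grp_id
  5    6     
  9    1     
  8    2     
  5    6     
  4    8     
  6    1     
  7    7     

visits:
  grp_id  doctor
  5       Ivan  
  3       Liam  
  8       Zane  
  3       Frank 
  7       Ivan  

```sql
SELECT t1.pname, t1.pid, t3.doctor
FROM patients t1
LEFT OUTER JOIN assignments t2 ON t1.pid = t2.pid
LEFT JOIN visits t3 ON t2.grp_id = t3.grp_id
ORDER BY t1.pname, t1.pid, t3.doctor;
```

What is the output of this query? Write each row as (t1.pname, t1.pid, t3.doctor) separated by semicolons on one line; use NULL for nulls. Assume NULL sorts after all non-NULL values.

Evaluate left to right. First `patients t1 LEFT JOIN assignments t2` on pid: 8 row(s).
Then LEFT JOIN `visits t3` on grp_id: each of those 8 rows is kept; rows whose t2.grp_id has no match in t3 get NULL for t3's columns.

(Carol, 8, NULL); (Eve, 4, Zane); (Mona, 3, NULL); (Pia, 5, NULL); (Pia, 5, NULL); (Sara, 2, NULL); (Uma, 1, NULL); (Zane, 6, NULL)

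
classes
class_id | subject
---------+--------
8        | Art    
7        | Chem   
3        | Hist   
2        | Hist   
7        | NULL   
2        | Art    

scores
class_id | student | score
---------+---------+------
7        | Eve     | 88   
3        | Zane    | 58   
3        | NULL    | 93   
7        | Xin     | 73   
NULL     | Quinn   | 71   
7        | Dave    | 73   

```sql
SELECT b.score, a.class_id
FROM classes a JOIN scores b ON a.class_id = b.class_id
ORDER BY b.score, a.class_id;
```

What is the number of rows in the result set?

INNER JOIN keeps only pairs where the ON condition holds.
Matching on a.class_id = b.class_id. A NULL in a compared column never satisfies the condition.
- class_id=8: no matching b row, dropped.
- class_id=7: 3 matching b row(s), so 3 row(s) emitted.
- class_id=3: 2 matching b row(s), so 2 row(s) emitted.
- class_id=2: no matching b row, dropped.
- class_id=7: 3 matching b row(s), so 3 row(s) emitted.
- class_id=2: no matching b row, dropped.
Total: 8 rows.

8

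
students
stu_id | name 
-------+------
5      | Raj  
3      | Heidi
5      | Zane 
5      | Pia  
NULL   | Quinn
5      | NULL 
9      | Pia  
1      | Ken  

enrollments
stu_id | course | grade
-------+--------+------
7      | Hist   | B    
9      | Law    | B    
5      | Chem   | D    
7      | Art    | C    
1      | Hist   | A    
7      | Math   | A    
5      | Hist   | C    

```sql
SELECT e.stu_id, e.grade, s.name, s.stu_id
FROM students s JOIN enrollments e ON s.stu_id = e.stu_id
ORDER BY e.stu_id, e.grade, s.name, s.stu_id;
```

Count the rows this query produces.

INNER JOIN keeps only pairs where the ON condition holds.
Matching on s.stu_id = e.stu_id. A NULL in a compared column never satisfies the condition.
Matched pairs: 10.
Total: 10 rows.

10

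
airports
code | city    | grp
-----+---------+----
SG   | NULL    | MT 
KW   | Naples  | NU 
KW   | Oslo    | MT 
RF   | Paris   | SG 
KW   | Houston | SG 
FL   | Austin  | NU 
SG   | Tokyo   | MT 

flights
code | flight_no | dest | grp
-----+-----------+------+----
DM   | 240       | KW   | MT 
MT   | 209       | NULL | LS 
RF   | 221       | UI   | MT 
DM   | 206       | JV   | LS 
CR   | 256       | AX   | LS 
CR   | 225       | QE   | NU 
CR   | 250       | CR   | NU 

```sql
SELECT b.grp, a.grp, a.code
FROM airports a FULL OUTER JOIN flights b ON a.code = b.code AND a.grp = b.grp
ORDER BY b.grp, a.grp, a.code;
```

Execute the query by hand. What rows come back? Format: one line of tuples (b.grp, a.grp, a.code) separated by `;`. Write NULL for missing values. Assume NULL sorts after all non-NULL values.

FULL OUTER JOIN keeps every row from both sides; unmatched rows get NULL for the other side's columns.
Matching on a.code = b.code AND a.grp = b.grp.
Matched pairs: 0; unmatched a rows kept: 7; unmatched b rows kept: 7.

(LS, NULL, NULL); (LS, NULL, NULL); (LS, NULL, NULL); (MT, NULL, NULL); (MT, NULL, NULL); (NU, NULL, NULL); (NU, NULL, NULL); (NULL, MT, KW); (NULL, MT, SG); (NULL, MT, SG); (NULL, NU, FL); (NULL, NU, KW); (NULL, SG, KW); (NULL, SG, RF)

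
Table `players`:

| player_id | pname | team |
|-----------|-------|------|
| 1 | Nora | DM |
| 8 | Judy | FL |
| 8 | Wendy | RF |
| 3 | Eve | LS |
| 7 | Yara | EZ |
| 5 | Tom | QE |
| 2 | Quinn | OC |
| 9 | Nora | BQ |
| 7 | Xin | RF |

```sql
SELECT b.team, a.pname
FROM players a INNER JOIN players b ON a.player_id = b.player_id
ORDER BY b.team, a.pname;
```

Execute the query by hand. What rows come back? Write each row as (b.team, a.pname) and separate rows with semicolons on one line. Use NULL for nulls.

(BQ, Nora); (DM, Nora); (EZ, Xin); (EZ, Yara); (FL, Judy); (FL, Wendy); (LS, Eve); (OC, Quinn); (QE, Tom); (RF, Judy); (RF, Wendy); (RF, Xin); (RF, Yara)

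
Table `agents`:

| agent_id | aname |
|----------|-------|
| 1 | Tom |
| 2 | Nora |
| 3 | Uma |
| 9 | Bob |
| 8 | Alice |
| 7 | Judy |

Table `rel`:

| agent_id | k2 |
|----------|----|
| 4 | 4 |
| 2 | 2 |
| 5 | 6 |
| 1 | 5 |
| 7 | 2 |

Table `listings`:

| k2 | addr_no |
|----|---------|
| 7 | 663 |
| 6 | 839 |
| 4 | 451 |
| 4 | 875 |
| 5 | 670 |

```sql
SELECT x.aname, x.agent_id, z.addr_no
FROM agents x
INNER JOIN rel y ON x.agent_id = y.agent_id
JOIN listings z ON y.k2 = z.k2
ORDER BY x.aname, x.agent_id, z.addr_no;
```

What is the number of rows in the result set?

Joins associate left-to-right: agents INNER JOIN rel on agent_id gives 3 intermediate row(s).
Then INNER JOIN `listings z` on k2: keep only rows whose y.k2 appears in z.
Result: 1 row(s).

1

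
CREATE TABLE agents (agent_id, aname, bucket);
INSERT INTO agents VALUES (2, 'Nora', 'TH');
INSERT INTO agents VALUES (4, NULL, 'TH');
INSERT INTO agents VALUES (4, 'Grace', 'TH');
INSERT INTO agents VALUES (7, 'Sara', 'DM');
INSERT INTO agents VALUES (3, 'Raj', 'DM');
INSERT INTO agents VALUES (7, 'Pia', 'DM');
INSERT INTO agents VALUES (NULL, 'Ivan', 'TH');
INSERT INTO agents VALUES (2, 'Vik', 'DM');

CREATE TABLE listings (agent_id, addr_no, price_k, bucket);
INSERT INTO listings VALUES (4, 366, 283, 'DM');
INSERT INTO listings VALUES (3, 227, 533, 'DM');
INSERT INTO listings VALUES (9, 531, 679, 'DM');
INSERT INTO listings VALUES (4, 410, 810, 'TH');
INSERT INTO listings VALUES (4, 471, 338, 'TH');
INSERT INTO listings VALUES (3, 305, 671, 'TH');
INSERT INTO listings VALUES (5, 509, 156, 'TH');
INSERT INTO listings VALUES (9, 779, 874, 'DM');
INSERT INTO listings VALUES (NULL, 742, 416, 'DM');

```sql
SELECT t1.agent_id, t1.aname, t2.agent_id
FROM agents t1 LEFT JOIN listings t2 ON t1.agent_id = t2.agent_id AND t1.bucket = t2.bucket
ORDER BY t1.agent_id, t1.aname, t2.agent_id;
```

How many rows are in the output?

LEFT JOIN keeps every row from `agents`; unmatched rows get NULL for `listings`'s columns.
Matching on t1.agent_id = t2.agent_id AND t1.bucket = t2.bucket. A NULL in a compared column never satisfies the condition.
Matched pairs: 5; unmatched t1 rows kept: 5.
Total: 5 matched + 5 padded = 10 rows.

10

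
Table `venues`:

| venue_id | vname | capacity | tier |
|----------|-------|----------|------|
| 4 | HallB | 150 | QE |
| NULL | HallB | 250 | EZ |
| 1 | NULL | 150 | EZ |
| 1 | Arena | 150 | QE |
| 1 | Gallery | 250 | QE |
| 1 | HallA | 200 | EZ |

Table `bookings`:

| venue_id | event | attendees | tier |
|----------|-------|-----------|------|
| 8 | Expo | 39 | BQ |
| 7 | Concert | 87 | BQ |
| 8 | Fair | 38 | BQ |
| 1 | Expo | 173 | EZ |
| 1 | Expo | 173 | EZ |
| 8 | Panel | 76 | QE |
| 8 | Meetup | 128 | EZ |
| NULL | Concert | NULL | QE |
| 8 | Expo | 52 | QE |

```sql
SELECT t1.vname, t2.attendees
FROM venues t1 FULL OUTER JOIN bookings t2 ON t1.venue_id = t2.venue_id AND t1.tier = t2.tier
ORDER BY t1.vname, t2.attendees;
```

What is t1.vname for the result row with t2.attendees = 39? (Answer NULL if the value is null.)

FULL OUTER JOIN keeps every row from both sides; unmatched rows get NULL for the other side's columns.
Matching on t1.venue_id = t2.venue_id AND t1.tier = t2.tier. A NULL in a compared column never satisfies the condition.
- t1[0] venue_id=4, tier=QE → no match; kept with NULLs on the t2 side.
- t1[1] venue_id=NULL, tier=EZ → no match; kept with NULLs on the t2 side.
- t1[2] venue_id=1, tier=EZ → 2 match(es) in t2 → 2 row(s).
- t1[3] venue_id=1, tier=QE → no match; kept with NULLs on the t2 side.
- t1[4] venue_id=1, tier=QE → no match; kept with NULLs on the t2 side.
- t1[5] venue_id=1, tier=EZ → 2 match(es) in t2 → 2 row(s).
- 7 row(s) from t2 found no t1 partner → padded with NULL.

NULL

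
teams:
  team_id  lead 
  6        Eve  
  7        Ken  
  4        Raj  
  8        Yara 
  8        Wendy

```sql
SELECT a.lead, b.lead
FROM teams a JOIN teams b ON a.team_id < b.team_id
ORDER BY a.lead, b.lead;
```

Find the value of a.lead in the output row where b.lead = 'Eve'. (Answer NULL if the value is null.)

INNER JOIN keeps only pairs where the ON condition holds.
Matching on a.team_id < b.team_id.
Matched pairs: 9.

Raj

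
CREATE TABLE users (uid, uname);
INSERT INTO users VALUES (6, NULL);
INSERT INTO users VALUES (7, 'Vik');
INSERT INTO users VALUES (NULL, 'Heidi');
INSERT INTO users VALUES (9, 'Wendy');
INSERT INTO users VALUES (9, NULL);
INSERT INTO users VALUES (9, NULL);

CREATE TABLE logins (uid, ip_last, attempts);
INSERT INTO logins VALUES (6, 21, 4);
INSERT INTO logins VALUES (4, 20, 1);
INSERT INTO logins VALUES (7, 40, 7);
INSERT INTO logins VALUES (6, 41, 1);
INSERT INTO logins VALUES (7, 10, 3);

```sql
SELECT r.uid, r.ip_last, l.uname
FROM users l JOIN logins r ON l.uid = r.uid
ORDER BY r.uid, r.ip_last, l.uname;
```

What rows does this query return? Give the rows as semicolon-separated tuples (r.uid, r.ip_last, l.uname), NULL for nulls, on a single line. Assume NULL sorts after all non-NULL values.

(6, 21, NULL); (6, 41, NULL); (7, 10, Vik); (7, 40, Vik)

INNER JOIN keeps only pairs where the ON condition holds.
Matching on l.uid = r.uid. A NULL in a compared column never satisfies the condition.
Matched pairs: 4.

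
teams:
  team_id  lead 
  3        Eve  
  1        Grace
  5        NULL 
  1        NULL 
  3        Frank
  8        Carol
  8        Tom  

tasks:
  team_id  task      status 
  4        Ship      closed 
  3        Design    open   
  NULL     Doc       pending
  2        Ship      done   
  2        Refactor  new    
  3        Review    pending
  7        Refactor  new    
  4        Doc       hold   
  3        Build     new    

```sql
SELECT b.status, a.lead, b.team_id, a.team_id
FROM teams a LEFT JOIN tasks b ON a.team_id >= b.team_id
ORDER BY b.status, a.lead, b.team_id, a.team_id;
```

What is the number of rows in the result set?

35

LEFT JOIN keeps every row from `teams`; unmatched rows get NULL for `tasks`'s columns.
Matching on a.team_id >= b.team_id. A NULL in a compared column never satisfies the condition.
Matched pairs: 33; unmatched a rows kept: 2.
Total: 33 matched + 2 padded = 35 rows.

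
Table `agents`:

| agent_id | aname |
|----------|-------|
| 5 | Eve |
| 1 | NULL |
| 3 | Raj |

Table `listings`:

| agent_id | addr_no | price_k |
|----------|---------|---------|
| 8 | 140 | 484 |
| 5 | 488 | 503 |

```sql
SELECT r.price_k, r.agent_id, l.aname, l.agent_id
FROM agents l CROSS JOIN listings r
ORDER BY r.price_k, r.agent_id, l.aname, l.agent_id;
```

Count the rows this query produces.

CROSS JOIN pairs every row of `agents` with every row of `listings`: 3 × 2 = 6 rows.

6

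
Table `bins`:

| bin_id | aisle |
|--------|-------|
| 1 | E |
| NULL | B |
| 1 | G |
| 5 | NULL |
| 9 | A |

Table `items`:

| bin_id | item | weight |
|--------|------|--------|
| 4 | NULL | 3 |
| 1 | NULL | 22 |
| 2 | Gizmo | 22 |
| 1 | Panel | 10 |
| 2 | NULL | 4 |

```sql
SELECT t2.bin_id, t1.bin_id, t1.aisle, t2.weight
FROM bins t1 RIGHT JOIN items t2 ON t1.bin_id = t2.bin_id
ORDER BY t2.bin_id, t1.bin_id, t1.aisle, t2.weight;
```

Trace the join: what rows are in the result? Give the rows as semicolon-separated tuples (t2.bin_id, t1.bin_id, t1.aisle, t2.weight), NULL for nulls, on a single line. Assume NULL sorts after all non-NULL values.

RIGHT JOIN keeps every row from `items`; unmatched rows get NULL for `bins`'s columns.
Matching on t1.bin_id = t2.bin_id. A NULL in a compared column never satisfies the condition.
- t1[0] bin_id=1 → 2 match(es) in t2 → 2 row(s).
- t1[1] bin_id=NULL → no match.
- t1[2] bin_id=1 → 2 match(es) in t2 → 2 row(s).
- t1[3] bin_id=5 → no match.
- t1[4] bin_id=9 → no match.
- 3 t2 row(s) had no t1 match → kept, t1 columns NULL.
After projecting and ordering:
t2.bin_id | t1.bin_id | t1.aisle | t2.weight
1 | 1 | E | 10
1 | 1 | E | 22
1 | 1 | G | 10
1 | 1 | G | 22
2 | NULL | NULL | 4
2 | NULL | NULL | 22
4 | NULL | NULL | 3

(1, 1, E, 10); (1, 1, E, 22); (1, 1, G, 10); (1, 1, G, 22); (2, NULL, NULL, 4); (2, NULL, NULL, 22); (4, NULL, NULL, 3)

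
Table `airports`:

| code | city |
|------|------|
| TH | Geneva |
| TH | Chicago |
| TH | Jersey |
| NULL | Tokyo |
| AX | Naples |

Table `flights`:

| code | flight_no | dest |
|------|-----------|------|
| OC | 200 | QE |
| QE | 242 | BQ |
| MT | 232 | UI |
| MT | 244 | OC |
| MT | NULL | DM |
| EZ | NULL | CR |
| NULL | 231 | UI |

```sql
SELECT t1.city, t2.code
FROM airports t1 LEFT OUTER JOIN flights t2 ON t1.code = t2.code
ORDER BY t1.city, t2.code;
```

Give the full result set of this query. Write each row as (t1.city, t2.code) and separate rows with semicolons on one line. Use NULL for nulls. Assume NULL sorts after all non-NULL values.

(Chicago, NULL); (Geneva, NULL); (Jersey, NULL); (Naples, NULL); (Tokyo, NULL)

LEFT JOIN keeps every row from `airports`; unmatched rows get NULL for `flights`'s columns.
Matching on t1.code = t2.code. A NULL in a compared column never satisfies the condition.
- t1[0] code=TH → no match; kept with NULLs on the t2 side.
- t1[1] code=TH → no match; kept with NULLs on the t2 side.
- t1[2] code=TH → no match; kept with NULLs on the t2 side.
- t1[3] code=NULL → no match; kept with NULLs on the t2 side.
- t1[4] code=AX → no match; kept with NULLs on the t2 side.
After projecting and ordering:
t1.city | t2.code
Chicago | NULL
Geneva | NULL
Jersey | NULL
Naples | NULL
Tokyo | NULL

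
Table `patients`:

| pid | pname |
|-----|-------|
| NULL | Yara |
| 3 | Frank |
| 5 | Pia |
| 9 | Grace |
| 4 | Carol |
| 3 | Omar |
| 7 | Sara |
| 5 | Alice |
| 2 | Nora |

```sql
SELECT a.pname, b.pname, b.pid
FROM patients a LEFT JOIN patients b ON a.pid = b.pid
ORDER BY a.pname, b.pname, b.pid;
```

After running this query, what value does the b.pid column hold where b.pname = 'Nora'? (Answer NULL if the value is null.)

LEFT JOIN keeps every row from `patients a`; unmatched rows get NULL for `patients b`'s columns.
Matching on a.pid = b.pid. A NULL in a compared column never satisfies the condition.
- a (pid=NULL) has no partner → padded with NULL.
- a (pid=3) pairs with 2 row(s) of b.
- a (pid=5) pairs with 2 row(s) of b.
- a (pid=9) pairs with 1 row(s) of b.
- a (pid=4) pairs with 1 row(s) of b.
- a (pid=3) pairs with 2 row(s) of b.
- a (pid=7) pairs with 1 row(s) of b.
- a (pid=5) pairs with 2 row(s) of b.
- a (pid=2) pairs with 1 row(s) of b.

2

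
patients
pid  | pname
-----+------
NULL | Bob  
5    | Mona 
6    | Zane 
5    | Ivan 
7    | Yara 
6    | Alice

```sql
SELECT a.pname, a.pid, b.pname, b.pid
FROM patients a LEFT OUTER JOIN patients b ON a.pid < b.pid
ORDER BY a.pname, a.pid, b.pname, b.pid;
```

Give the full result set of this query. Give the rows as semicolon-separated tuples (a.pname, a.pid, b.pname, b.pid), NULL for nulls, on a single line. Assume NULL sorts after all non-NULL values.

(Alice, 6, Yara, 7); (Bob, NULL, NULL, NULL); (Ivan, 5, Alice, 6); (Ivan, 5, Yara, 7); (Ivan, 5, Zane, 6); (Mona, 5, Alice, 6); (Mona, 5, Yara, 7); (Mona, 5, Zane, 6); (Yara, 7, NULL, NULL); (Zane, 6, Yara, 7)

LEFT JOIN keeps every row from `patients a`; unmatched rows get NULL for `patients b`'s columns.
Matching on a.pid < b.pid. A NULL in a compared column never satisfies the condition.
- a (pid=NULL) has no partner → padded with NULL.
- a (pid=5) pairs with 3 row(s) of b.
- a (pid=6) pairs with 1 row(s) of b.
- a (pid=5) pairs with 3 row(s) of b.
- a (pid=7) has no partner → padded with NULL.
- a (pid=6) pairs with 1 row(s) of b.
After projecting and ordering:
a.pname | a.pid | b.pname | b.pid
Alice | 6 | Yara | 7
Bob | NULL | NULL | NULL
Ivan | 5 | Alice | 6
Ivan | 5 | Yara | 7
Ivan | 5 | Zane | 6
Mona | 5 | Alice | 6
Mona | 5 | Yara | 7
Mona | 5 | Zane | 6
Yara | 7 | NULL | NULL
Zane | 6 | Yara | 7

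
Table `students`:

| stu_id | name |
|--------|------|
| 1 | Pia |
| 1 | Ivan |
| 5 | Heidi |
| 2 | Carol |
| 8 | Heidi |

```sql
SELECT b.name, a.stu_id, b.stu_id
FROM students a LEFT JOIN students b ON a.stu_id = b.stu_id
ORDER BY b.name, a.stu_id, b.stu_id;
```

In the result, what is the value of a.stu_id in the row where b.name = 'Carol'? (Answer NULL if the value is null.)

LEFT JOIN keeps every row from `students a`; unmatched rows get NULL for `students b`'s columns.
Matching on a.stu_id = b.stu_id.
Matched pairs: 7; unmatched a rows kept: 0.

2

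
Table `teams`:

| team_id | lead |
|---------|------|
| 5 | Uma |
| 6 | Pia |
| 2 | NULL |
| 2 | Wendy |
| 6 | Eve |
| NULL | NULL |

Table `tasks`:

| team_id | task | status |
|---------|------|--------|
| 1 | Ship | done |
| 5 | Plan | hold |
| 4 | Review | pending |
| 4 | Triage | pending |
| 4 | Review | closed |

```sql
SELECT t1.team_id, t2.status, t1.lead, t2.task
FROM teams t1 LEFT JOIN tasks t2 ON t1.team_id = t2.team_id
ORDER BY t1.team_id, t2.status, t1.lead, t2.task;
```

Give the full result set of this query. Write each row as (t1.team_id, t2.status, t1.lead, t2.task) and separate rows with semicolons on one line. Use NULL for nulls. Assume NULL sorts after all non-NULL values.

LEFT JOIN keeps every row from `teams`; unmatched rows get NULL for `tasks`'s columns.
Matching on t1.team_id = t2.team_id. A NULL in a compared column never satisfies the condition.
Matched pairs: 1; unmatched t1 rows kept: 5.

(2, NULL, Wendy, NULL); (2, NULL, NULL, NULL); (5, hold, Uma, Plan); (6, NULL, Eve, NULL); (6, NULL, Pia, NULL); (NULL, NULL, NULL, NULL)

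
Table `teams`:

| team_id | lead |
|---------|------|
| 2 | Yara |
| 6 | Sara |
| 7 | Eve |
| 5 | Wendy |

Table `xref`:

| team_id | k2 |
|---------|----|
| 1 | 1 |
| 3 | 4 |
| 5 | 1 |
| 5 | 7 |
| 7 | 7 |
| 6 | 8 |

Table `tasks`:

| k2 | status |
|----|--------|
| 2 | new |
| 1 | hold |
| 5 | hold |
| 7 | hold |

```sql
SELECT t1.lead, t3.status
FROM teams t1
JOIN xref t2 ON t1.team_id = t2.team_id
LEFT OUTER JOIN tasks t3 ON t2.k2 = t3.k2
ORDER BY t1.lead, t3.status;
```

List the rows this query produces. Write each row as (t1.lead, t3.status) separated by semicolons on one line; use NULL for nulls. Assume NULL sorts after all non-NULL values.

Joins associate left-to-right: teams INNER JOIN xref on team_id gives 4 intermediate row(s).
Then LEFT JOIN `tasks t3` on k2: each of those 4 rows is kept; rows whose t2.k2 has no match in t3 get NULL for t3's columns.

(Eve, hold); (Sara, NULL); (Wendy, hold); (Wendy, hold)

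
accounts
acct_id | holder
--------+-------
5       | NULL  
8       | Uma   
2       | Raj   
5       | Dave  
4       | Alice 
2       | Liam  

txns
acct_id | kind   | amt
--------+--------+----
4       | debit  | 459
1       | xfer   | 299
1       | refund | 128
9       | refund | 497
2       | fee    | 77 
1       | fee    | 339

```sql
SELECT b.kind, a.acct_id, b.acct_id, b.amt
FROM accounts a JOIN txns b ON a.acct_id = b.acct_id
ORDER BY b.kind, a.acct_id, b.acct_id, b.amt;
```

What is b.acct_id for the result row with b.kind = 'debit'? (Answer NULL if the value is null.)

INNER JOIN keeps only pairs where the ON condition holds.
Matching on a.acct_id = b.acct_id.
- acct_id=5: no matching b row, dropped.
- acct_id=8: no matching b row, dropped.
- acct_id=2: 1 matching b row(s), so 1 row(s) emitted.
- acct_id=5: no matching b row, dropped.
- acct_id=4: 1 matching b row(s), so 1 row(s) emitted.
- acct_id=2: 1 matching b row(s), so 1 row(s) emitted.

4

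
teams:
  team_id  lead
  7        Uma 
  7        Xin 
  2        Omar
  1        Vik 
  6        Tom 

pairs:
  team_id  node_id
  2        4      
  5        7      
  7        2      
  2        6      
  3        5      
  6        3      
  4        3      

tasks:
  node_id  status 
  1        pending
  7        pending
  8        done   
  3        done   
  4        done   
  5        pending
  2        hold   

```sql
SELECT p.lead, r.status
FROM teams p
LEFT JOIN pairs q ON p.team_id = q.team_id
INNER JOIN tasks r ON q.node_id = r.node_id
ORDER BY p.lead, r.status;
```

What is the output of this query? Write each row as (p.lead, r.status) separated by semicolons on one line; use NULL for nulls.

(Omar, done); (Tom, done); (Uma, hold); (Xin, hold)

Joins associate left-to-right: teams LEFT JOIN pairs on team_id gives 6 intermediate row(s).
Then INNER JOIN `tasks r` on node_id: keep only rows whose q.node_id appears in r.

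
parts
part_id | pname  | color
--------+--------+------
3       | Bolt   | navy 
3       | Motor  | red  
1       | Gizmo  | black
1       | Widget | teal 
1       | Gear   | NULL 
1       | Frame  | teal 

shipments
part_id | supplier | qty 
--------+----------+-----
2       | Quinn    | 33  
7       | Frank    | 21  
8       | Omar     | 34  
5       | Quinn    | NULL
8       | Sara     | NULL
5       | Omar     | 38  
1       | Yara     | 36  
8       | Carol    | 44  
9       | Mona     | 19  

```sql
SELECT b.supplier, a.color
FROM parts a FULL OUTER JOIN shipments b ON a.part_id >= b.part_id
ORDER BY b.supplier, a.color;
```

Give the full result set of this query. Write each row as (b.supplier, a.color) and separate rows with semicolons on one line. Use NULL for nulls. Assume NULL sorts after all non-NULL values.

(Carol, NULL); (Frank, NULL); (Mona, NULL); (Omar, NULL); (Omar, NULL); (Quinn, navy); (Quinn, red); (Quinn, NULL); (Sara, NULL); (Yara, black); (Yara, navy); (Yara, red); (Yara, teal); (Yara, teal); (Yara, NULL)

FULL OUTER JOIN keeps every row from both sides; unmatched rows get NULL for the other side's columns.
Matching on a.part_id >= b.part_id.
Matched pairs: 8; unmatched a rows kept: 0; unmatched b rows kept: 7.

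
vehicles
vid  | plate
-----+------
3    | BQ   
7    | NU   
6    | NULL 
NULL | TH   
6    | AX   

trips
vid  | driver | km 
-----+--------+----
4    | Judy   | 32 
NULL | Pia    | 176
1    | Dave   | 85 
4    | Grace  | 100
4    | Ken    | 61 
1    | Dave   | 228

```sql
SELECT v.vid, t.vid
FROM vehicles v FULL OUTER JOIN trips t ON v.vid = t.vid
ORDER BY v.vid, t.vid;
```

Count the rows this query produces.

11

FULL OUTER JOIN keeps every row from both sides; unmatched rows get NULL for the other side's columns.
Matching on v.vid = t.vid. A NULL in a compared column never satisfies the condition.
- v[0] vid=3 → no match; kept with NULLs on the t side.
- v[1] vid=7 → no match; kept with NULLs on the t side.
- v[2] vid=6 → no match; kept with NULLs on the t side.
- v[3] vid=NULL → no match; kept with NULLs on the t side.
- v[4] vid=6 → no match; kept with NULLs on the t side.
- 6 row(s) from t found no v partner → padded with NULL.
Total: 0 matched + 11 padded = 11 rows.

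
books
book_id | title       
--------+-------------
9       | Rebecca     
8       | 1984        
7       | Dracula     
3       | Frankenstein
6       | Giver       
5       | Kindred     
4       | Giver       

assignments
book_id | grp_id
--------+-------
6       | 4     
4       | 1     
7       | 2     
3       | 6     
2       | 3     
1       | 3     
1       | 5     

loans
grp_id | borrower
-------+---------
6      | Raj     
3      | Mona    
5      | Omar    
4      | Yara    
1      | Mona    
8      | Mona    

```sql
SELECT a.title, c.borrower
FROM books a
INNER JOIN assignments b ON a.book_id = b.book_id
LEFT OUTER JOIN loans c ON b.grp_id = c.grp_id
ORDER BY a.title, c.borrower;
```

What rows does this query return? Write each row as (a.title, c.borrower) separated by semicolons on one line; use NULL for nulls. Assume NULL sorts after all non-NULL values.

Evaluate left to right. First `books a INNER JOIN assignments b` on book_id: 4 row(s).
Then LEFT JOIN `loans c` on grp_id: each of those 4 rows is kept; rows whose b.grp_id has no match in c get NULL for c's columns.

(Dracula, NULL); (Frankenstein, Raj); (Giver, Mona); (Giver, Yara)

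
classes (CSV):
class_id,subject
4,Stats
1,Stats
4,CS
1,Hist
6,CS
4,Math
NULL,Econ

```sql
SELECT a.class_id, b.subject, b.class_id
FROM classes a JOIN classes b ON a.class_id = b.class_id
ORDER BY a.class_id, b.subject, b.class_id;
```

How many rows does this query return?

INNER JOIN keeps only pairs where the ON condition holds.
Matching on a.class_id = b.class_id. A NULL in a compared column never satisfies the condition.
- a row (class_id=4): matches 3 b row(s) → 3 output row(s).
- a row (class_id=1): matches 2 b row(s) → 2 output row(s).
- a row (class_id=4): matches 3 b row(s) → 3 output row(s).
- a row (class_id=1): matches 2 b row(s) → 2 output row(s).
- a row (class_id=6): matches 1 b row(s) → 1 output row(s).
- a row (class_id=4): matches 3 b row(s) → 3 output row(s).
- a row (class_id=NULL): no match → dropped.
Total: 14 rows.

14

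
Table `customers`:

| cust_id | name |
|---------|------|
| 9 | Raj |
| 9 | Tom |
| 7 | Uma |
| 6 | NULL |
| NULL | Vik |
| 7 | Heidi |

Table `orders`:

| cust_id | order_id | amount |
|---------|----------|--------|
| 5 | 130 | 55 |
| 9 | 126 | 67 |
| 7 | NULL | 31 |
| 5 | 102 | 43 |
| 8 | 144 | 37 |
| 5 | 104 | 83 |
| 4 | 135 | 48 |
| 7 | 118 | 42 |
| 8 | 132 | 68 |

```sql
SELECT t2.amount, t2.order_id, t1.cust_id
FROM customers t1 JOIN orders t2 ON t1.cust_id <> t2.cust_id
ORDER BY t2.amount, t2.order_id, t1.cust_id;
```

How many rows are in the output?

39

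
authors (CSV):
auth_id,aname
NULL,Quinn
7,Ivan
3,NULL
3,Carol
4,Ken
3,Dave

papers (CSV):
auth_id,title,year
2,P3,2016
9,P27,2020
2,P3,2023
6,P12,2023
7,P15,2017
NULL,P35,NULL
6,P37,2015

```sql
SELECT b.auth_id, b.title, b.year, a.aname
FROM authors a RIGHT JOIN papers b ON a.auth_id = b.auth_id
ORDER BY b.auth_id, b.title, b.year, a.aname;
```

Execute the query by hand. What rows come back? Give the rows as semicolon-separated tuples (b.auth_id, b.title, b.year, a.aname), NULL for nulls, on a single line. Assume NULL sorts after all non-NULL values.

(2, P3, 2016, NULL); (2, P3, 2023, NULL); (6, P12, 2023, NULL); (6, P37, 2015, NULL); (7, P15, 2017, Ivan); (9, P27, 2020, NULL); (NULL, P35, NULL, NULL)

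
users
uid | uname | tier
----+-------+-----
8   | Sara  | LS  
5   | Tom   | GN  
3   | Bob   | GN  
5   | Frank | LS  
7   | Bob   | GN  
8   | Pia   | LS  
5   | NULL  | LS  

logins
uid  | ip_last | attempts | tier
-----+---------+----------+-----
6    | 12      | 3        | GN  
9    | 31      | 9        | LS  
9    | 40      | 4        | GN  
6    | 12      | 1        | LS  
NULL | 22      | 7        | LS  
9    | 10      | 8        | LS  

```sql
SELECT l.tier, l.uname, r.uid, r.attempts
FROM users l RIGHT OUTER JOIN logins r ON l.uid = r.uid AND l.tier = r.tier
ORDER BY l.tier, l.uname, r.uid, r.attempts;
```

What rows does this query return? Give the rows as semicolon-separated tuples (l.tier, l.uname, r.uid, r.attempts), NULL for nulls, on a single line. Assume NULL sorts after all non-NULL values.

(NULL, NULL, 6, 1); (NULL, NULL, 6, 3); (NULL, NULL, 9, 4); (NULL, NULL, 9, 8); (NULL, NULL, 9, 9); (NULL, NULL, NULL, 7)

RIGHT JOIN keeps every row from `logins`; unmatched rows get NULL for `users`'s columns.
Matching on l.uid = r.uid AND l.tier = r.tier. A NULL in a compared column never satisfies the condition.
Matched pairs: 0; unmatched r rows kept: 6.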